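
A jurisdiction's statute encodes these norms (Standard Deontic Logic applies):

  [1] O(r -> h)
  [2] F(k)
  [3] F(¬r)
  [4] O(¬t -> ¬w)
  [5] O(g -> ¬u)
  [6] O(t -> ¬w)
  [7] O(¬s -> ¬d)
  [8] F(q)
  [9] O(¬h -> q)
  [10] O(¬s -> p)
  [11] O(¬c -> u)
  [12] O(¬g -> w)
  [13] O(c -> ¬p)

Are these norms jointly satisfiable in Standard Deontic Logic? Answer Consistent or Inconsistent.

Premise 9 is O(¬h -> q), but O(¬h) is not derivable from the premises, so it does not yield O(q).
So O(q) is not derivable, and the apparent clash with O(¬q) does not arise.
A world satisfying every obligation exists (e.g. c=true, d=false, g=true, h=true, k=false, p=false, q=false, r=true, s=true, t=false, u=false, w=false); no atom is both obligatory and forbidden, so the set is consistent.

Consistent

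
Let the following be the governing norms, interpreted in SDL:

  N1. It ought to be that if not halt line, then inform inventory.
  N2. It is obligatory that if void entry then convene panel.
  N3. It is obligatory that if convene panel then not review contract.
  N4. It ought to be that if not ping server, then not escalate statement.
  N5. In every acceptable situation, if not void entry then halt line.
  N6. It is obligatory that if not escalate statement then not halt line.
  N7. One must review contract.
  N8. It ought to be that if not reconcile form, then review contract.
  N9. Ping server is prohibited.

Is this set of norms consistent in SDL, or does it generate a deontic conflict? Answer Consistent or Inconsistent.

Inconsistent

From premise 7 we have O(review_contract).
Premise 3, O(convene_panel → ¬review_contract), contraposes to O(review_contract → ¬convene_panel); with O(review_contract) we get O(¬convene_panel).
The contrapositive of premise 2 (O(void_entry → convene_panel)) is O(¬convene_panel → ¬void_entry), and O(¬convene_panel) is already established, so O(¬void_entry).
From O(¬void_entry) and premise 5, O(¬void_entry → halt_line), we obtain O(halt_line).
Premise 6 is O(¬escalate_statement → ¬halt_line); contrapositively O(halt_line → escalate_statement). Since O(halt_line) holds, K gives O(escalate_statement).
The contrapositive of premise 4 (O(¬ping_server → ¬escalate_statement)) is O(escalate_statement → ping_server), and O(escalate_statement) is already established, so O(ping_server).
Yet premise 9 is F(ping_server), i.e. O(¬ping_server).
We now have both O(ping_server) and O(¬ping_server) — ping_server is simultaneously obligatory and forbidden, violating the D-axiom.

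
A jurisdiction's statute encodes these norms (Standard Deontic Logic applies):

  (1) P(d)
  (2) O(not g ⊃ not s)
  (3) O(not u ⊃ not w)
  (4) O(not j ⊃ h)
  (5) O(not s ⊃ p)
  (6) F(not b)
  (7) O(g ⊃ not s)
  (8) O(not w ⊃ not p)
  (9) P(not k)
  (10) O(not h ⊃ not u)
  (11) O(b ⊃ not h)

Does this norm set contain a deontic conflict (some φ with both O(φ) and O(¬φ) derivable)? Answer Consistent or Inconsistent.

Inconsistent

By case analysis on not g: premise 2 gives O(not g ⊃ not s) and premise 7 gives O(g ⊃ not s), so O(not s) either way.
With premise 5, O(not s ⊃ p), the K-axiom yields O(p).
Premise 8, O(not w ⊃ not p), contraposes to O(p ⊃ w); with O(p) we get O(w).
Premise 3 is O(not u ⊃ not w); contrapositively O(w ⊃ u). Since O(w) holds, K gives O(u).
The contrapositive of premise 10 (O(not h ⊃ not u)) is O(u ⊃ h), and O(u) is already established, so O(h).
Premise 11 is O(b ⊃ not h); contrapositively O(h ⊃ not b). Since O(h) holds, K gives O(not b).
But premise 6, F(not b), means O(b).
We now have both O(not b) and O(b) — b is simultaneously obligatory and forbidden, violating the D-axiom.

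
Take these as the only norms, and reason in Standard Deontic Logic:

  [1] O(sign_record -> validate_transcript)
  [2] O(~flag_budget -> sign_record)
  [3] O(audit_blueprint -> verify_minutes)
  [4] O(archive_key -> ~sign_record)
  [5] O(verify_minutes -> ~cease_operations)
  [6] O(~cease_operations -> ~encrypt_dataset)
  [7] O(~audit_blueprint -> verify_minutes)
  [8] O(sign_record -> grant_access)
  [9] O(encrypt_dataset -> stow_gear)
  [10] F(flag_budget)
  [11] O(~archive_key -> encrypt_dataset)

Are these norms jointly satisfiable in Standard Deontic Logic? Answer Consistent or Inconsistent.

Inconsistent

Premises 3 and 7 cover both cases: O(audit_blueprint -> verify_minutes) and O(~audit_blueprint -> verify_minutes). Since audit_blueprint ∨ ~audit_blueprint is a tautology, O(verify_minutes) follows.
Applying K to premise 5 (O(verify_minutes -> ~cease_operations)) and O(verify_minutes) yields O(~cease_operations).
Applying K to premise 6 (O(~cease_operations -> ~encrypt_dataset)) and O(~cease_operations) yields O(~encrypt_dataset).
The contrapositive of premise 11 (O(~archive_key -> encrypt_dataset)) is O(~encrypt_dataset -> archive_key), and O(~encrypt_dataset) is already established, so O(archive_key).
Applying K to premise 4 (O(archive_key -> ~sign_record)) and O(archive_key) yields O(~sign_record).
Premise 2 is O(~flag_budget -> sign_record); contrapositively O(~sign_record -> flag_budget). Since O(~sign_record) holds, K gives O(flag_budget).
However, F(flag_budget) at premise 10 amounts to O(~flag_budget).
We now have both O(flag_budget) and O(~flag_budget) — flag_budget is simultaneously obligatory and forbidden, violating the D-axiom.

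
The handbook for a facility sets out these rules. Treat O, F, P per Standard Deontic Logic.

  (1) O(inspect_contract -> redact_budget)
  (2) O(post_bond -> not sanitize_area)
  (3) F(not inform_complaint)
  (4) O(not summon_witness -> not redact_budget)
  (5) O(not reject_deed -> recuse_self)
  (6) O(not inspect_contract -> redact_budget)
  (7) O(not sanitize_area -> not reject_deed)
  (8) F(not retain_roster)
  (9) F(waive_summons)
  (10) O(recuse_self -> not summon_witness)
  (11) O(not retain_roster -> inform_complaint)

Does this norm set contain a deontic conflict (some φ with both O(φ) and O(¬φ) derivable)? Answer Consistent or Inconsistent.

Consistent

Premise 11 is O(not retain_roster -> inform_complaint); even if O(inform_complaint) held, inferring O(not retain_roster) would be affirming the consequent — invalid.
So O(not retain_roster) is not derivable, and the apparent clash with O(retain_roster) does not arise.
A world satisfying every obligation exists (e.g. inform_complaint=true, inspect_contract=false, post_bond=false, recuse_self=false, redact_budget=true, reject_deed=true, retain_roster=true, sanitize_area=true, summon_witness=true, waive_summons=false); no atom is both obligatory and forbidden, so the set is consistent.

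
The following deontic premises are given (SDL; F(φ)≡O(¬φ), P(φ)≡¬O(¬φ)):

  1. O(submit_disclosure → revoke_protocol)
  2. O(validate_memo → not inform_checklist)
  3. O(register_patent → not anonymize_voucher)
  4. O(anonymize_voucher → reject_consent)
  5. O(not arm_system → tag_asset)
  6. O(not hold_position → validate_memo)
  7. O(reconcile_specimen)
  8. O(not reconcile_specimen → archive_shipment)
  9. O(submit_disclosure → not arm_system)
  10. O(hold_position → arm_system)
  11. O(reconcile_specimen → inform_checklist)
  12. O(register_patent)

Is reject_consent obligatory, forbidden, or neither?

Premise 4 is O(anonymize_voucher → reject_consent), but O(anonymize_voucher) is not derivable from the premises, so it does not yield O(reject_consent).
No premise or chain of K-axiom applications forces O(reject_consent), and none forces O(not reject_consent). So reject_consent is neither obligatory nor forbidden under these norms.

Neither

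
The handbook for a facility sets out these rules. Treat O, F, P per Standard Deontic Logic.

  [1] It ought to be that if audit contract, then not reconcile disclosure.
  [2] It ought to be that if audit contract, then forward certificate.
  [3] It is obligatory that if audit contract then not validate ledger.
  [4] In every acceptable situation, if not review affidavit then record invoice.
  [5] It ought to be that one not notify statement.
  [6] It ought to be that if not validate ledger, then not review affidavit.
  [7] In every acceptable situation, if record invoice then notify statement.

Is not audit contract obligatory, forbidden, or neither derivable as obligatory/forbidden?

Obligatory

Premise 5 gives O(¬notify_statement).
Premise 7, O(record_invoice → notify_statement), contraposes to O(¬notify_statement → ¬record_invoice); with O(¬notify_statement) we get O(¬record_invoice).
The contrapositive of premise 4 (O(¬review_affidavit → record_invoice)) is O(¬record_invoice → review_affidavit), and O(¬record_invoice) is already established, so O(review_affidavit).
Premise 6, O(¬validate_ledger → ¬review_affidavit), contraposes to O(review_affidavit → validate_ledger); with O(review_affidavit) we get O(validate_ledger).
Premise 3 is O(audit_contract → ¬validate_ledger); contrapositively O(validate_ledger → ¬audit_contract). Since O(validate_ledger) holds, K gives O(¬audit_contract).
Premises 1, 2 do not contribute to this derivation.
Hence ¬audit_contract is obligatory.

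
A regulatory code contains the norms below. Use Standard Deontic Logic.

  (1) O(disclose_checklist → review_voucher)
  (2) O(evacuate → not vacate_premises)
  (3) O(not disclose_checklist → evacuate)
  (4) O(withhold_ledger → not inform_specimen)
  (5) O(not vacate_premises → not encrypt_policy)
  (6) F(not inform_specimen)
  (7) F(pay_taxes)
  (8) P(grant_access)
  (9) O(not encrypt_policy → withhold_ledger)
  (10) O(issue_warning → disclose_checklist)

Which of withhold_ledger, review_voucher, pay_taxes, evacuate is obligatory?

F(not inform_specimen) at premise 6 means O(inform_specimen).
Premise 4 is O(withhold_ledger → not inform_specimen); contrapositively O(inform_specimen → not withhold_ledger). Since O(inform_specimen) holds, K gives O(not withhold_ledger).
Premise 9 is O(not encrypt_policy → withhold_ledger); contrapositively O(not withhold_ledger → encrypt_policy). Since O(not withhold_ledger) holds, K gives O(encrypt_policy).
The contrapositive of premise 5 (O(not vacate_premises → not encrypt_policy)) is O(encrypt_policy → vacate_premises), and O(encrypt_policy) is already established, so O(vacate_premises).
Premise 2, O(evacuate → not vacate_premises), contraposes to O(vacate_premises → not evacuate); with O(vacate_premises) we get O(not evacuate).
Premise 3 is O(not disclose_checklist → evacuate); contrapositively O(not evacuate → disclose_checklist). Since O(not evacuate) holds, K gives O(disclose_checklist).
With premise 1, O(disclose_checklist → review_voucher), the K-axiom yields O(review_voucher).
So O(review_voucher) holds — review_voucher is obligatory. None of the other listed options is made obligatory by any chain of premises.

review_voucher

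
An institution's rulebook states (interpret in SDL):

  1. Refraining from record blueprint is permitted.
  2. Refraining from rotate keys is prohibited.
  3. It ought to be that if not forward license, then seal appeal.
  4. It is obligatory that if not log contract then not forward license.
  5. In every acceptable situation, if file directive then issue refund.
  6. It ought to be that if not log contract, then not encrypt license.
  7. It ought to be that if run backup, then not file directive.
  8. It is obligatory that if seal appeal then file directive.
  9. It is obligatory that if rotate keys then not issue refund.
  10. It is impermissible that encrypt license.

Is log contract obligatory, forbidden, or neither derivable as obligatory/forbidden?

Premise 2 is F(¬rotate_keys), i.e. O(rotate_keys).
With premise 9, O(rotate_keys → ¬issue_refund), the K-axiom yields O(¬issue_refund).
The contrapositive of premise 5 (O(file_directive → issue_refund)) is O(¬issue_refund → ¬file_directive), and O(¬issue_refund) is already established, so O(¬file_directive).
The contrapositive of premise 8 (O(seal_appeal → file_directive)) is O(¬file_directive → ¬seal_appeal), and O(¬file_directive) is already established, so O(¬seal_appeal).
Premise 3 is O(¬forward_license → seal_appeal); contrapositively O(¬seal_appeal → forward_license). Since O(¬seal_appeal) holds, K gives O(forward_license).
Premise 4, O(¬log_contract → ¬forward_license), contraposes to O(forward_license → log_contract); with O(forward_license) we get O(log_contract).
Premises 1, 6, 7, 10 do not contribute to this derivation.
Hence log_contract is obligatory.

Obligatory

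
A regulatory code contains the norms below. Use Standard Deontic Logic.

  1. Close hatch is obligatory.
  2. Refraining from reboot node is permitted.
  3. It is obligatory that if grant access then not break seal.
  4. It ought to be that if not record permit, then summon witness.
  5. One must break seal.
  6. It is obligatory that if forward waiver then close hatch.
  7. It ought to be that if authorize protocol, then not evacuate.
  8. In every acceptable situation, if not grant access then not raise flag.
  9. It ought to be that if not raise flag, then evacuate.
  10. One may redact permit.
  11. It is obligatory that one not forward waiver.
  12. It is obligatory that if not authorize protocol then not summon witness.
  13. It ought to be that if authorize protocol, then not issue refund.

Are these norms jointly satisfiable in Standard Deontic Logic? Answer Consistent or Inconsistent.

Premise 6 is O(forward_waiver → close_hatch); even if O(close_hatch) held, inferring O(forward_waiver) would be affirming the consequent — invalid.
So O(forward_waiver) is not derivable, and the apparent clash with O(¬forward_waiver) does not arise.
A world satisfying every obligation exists (e.g. authorize_protocol=false, break_seal=true, close_hatch=true, evacuate=true, forward_waiver=false, grant_access=false, issue_refund=false, raise_flag=false, reboot_node=false, record_permit=true, redact_permit=false, summon_witness=false); no atom is both obligatory and forbidden, so the set is consistent.

Consistent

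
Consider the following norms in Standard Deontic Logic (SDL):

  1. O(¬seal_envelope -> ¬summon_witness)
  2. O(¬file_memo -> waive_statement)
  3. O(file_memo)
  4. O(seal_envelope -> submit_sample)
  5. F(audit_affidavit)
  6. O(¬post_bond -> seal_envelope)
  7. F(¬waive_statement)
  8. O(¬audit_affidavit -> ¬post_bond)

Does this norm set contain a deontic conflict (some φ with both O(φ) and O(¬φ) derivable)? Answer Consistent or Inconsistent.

Consistent

Premise 2 is O(¬file_memo -> waive_statement); even if O(waive_statement) held, inferring O(¬file_memo) would be affirming the consequent — invalid.
So O(¬file_memo) is not derivable, and the apparent clash with O(file_memo) does not arise.
A world satisfying every obligation exists (e.g. audit_affidavit=false, file_memo=true, post_bond=false, seal_envelope=true, submit_sample=true, summon_witness=false, waive_statement=true); no atom is both obligatory and forbidden, so the set is consistent.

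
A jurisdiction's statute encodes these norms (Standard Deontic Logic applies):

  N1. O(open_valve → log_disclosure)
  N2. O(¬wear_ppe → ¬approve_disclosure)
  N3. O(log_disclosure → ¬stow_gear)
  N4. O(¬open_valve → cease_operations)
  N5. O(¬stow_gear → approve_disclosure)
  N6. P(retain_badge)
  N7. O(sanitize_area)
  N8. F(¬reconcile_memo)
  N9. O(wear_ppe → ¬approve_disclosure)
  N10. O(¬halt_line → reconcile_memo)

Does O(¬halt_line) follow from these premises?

No

Premise 10 is O(¬halt_line → reconcile_memo); even if O(reconcile_memo) held, inferring O(¬halt_line) would be affirming the consequent — invalid.
No other premise forces O(¬halt_line). An ideal world satisfying every premise can still have ¬halt_line false, so O(¬halt_line) is not derivable.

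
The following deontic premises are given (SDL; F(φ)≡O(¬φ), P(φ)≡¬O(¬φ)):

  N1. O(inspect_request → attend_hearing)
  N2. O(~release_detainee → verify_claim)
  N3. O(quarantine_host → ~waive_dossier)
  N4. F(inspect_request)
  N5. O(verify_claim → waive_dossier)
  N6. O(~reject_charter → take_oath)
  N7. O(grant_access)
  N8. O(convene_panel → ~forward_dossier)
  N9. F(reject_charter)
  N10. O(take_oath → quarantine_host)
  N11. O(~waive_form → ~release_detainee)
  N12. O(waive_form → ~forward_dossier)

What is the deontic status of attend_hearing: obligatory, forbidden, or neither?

Premise 1 is O(inspect_request → attend_hearing), but O(inspect_request) is not derivable from the premises, so it does not yield O(attend_hearing).
No premise or chain of K-axiom applications forces O(attend_hearing), and none forces O(~attend_hearing). So attend_hearing is neither obligatory nor forbidden under these norms.

Neither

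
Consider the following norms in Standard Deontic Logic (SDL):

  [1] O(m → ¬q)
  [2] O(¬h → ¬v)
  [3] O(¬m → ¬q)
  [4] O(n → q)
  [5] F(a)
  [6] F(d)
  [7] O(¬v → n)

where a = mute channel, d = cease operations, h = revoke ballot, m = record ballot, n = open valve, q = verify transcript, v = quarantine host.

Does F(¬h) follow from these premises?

Yes

Premises 3 and 1 cover both cases: O(¬m → ¬q) and O(m → ¬q). Since ¬m ∨ m is a tautology, O(¬q) follows.
Premise 4 is O(n → q); contrapositively O(¬q → ¬n). Since O(¬q) holds, K gives O(¬n).
The contrapositive of premise 7 (O(¬v → n)) is O(¬n → v), and O(¬n) is already established, so O(v).
The contrapositive of premise 2 (O(¬h → ¬v)) is O(v → h), and O(v) is already established, so O(h).
Premises 5, 6 do not contribute to this derivation.
So O(h) holds, i.e. F(¬h). The claim follows.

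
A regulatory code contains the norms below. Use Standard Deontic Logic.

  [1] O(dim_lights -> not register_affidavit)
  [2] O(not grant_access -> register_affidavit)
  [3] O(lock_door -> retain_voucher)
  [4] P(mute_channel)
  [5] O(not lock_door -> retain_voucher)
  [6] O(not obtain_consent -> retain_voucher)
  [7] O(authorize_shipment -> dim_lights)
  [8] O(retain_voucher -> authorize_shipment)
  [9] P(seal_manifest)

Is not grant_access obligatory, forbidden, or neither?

By case analysis on lock_door: premise 3 gives O(lock_door -> retain_voucher) and premise 5 gives O(not lock_door -> retain_voucher), so O(retain_voucher) either way.
Applying K to premise 8 (O(retain_voucher -> authorize_shipment)) and O(retain_voucher) yields O(authorize_shipment).
From O(authorize_shipment) and premise 7, O(authorize_shipment -> dim_lights), we obtain O(dim_lights).
With premise 1, O(dim_lights -> not register_affidavit), the K-axiom yields O(not register_affidavit).
Premise 2 is O(not grant_access -> register_affidavit); contrapositively O(not register_affidavit -> grant_access). Since O(not register_affidavit) holds, K gives O(grant_access).
Premises 4, 6, 9 do not contribute to this derivation.
Thus O(grant_access), which is F(not grant_access): not grant_access is forbidden.

Forbidden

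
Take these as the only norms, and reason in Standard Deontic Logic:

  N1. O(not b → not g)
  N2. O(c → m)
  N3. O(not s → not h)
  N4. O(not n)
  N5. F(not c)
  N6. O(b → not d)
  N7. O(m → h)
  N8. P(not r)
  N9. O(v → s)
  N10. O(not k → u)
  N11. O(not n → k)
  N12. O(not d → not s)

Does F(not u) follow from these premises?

No

Premise 10 is O(not k → u), but O(not k) is not derivable from the premises, so it does not yield O(u).
No other premise forces O(u). An ideal world satisfying every premise can still have not u true, so F(not u) is not derivable.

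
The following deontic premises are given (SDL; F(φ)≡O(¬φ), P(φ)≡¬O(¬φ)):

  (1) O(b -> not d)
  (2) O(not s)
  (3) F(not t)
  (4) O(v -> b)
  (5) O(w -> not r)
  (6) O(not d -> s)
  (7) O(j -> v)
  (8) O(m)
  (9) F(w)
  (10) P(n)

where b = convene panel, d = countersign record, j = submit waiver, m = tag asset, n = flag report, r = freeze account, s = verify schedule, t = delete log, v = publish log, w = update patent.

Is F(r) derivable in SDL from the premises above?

No

Premise 5 is O(w -> not r), but O(w) is not derivable from the premises, so it does not yield O(not r).
No other premise forces O(not r). An ideal world satisfying every premise can still have r true, so F(r) is not derivable.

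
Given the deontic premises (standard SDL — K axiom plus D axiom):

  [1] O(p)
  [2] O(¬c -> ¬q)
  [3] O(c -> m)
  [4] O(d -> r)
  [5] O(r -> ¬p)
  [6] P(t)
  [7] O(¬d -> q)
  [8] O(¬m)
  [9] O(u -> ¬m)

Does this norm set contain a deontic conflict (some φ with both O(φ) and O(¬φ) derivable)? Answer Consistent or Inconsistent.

Inconsistent

Premise 8 gives O(¬m).
Premise 3 is O(c -> m); contrapositively O(¬m -> ¬c). Since O(¬m) holds, K gives O(¬c).
Premise 2 is O(¬c -> ¬q); since O(¬c), deontic closure gives O(¬q).
The contrapositive of premise 7 (O(¬d -> q)) is O(¬q -> d), and O(¬q) is already established, so O(d).
Applying K to premise 4 (O(d -> r)) and O(d) yields O(r).
From O(r) and premise 5, O(r -> ¬p), we obtain O(¬p).
Yet premise 1 states O(p).
We now have both O(¬p) and O(p) — p is simultaneously obligatory and forbidden, violating the D-axiom.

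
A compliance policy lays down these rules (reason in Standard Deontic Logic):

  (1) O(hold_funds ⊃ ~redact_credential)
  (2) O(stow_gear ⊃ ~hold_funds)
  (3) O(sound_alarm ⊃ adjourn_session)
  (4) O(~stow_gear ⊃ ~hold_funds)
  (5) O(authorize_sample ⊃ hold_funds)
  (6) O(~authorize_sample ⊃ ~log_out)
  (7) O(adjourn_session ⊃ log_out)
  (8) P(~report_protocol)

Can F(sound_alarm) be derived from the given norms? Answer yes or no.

Premises 2 and 4 cover both cases: O(stow_gear ⊃ ~hold_funds) and O(~stow_gear ⊃ ~hold_funds). Since stow_gear ∨ ~stow_gear is a tautology, O(~hold_funds) follows.
The contrapositive of premise 5 (O(authorize_sample ⊃ hold_funds)) is O(~hold_funds ⊃ ~authorize_sample), and O(~hold_funds) is already established, so O(~authorize_sample).
Premise 6 is O(~authorize_sample ⊃ ~log_out); since O(~authorize_sample), deontic closure gives O(~log_out).
The contrapositive of premise 7 (O(adjourn_session ⊃ log_out)) is O(~log_out ⊃ ~adjourn_session), and O(~log_out) is already established, so O(~adjourn_session).
The contrapositive of premise 3 (O(sound_alarm ⊃ adjourn_session)) is O(~adjourn_session ⊃ ~sound_alarm), and O(~adjourn_session) is already established, so O(~sound_alarm).
Premises 1, 8 do not contribute to this derivation.
So O(~sound_alarm) holds, i.e. F(sound_alarm). The claim follows.

Yes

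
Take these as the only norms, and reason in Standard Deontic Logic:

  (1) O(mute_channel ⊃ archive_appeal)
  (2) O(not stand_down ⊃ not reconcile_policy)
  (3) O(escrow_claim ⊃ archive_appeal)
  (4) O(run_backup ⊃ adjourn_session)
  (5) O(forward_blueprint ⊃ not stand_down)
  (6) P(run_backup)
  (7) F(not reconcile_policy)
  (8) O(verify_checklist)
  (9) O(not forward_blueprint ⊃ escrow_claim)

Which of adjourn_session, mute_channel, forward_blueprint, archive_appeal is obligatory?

archive_appeal

Premise 7 is F(not reconcile_policy), i.e. O(reconcile_policy).
The contrapositive of premise 2 (O(not stand_down ⊃ not reconcile_policy)) is O(reconcile_policy ⊃ stand_down), and O(reconcile_policy) is already established, so O(stand_down).
Premise 5, O(forward_blueprint ⊃ not stand_down), contraposes to O(stand_down ⊃ not forward_blueprint); with O(stand_down) we get O(not forward_blueprint).
From O(not forward_blueprint) and premise 9, O(not forward_blueprint ⊃ escrow_claim), we obtain O(escrow_claim).
Applying K to premise 3 (O(escrow_claim ⊃ archive_appeal)) and O(escrow_claim) yields O(archive_appeal).
So O(archive_appeal) holds — archive_appeal is obligatory. None of the other listed options is made obligatory by any chain of premises.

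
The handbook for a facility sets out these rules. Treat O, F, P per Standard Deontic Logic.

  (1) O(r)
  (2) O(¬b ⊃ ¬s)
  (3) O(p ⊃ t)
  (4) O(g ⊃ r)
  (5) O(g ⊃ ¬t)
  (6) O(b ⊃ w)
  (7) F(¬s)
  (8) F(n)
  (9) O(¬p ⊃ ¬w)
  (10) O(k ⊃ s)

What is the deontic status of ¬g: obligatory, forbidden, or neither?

Premise 7 is F(¬s), i.e. O(s).
Premise 2 is O(¬b ⊃ ¬s); contrapositively O(s ⊃ b). Since O(s) holds, K gives O(b).
From O(b) and premise 6, O(b ⊃ w), we obtain O(w).
The contrapositive of premise 9 (O(¬p ⊃ ¬w)) is O(w ⊃ p), and O(w) is already established, so O(p).
With premise 3, O(p ⊃ t), the K-axiom yields O(t).
Premise 5, O(g ⊃ ¬t), contraposes to O(t ⊃ ¬g); with O(t) we get O(¬g).
Premises 1, 4, 8, 10 do not contribute to this derivation.
Hence ¬g is obligatory.

Obligatory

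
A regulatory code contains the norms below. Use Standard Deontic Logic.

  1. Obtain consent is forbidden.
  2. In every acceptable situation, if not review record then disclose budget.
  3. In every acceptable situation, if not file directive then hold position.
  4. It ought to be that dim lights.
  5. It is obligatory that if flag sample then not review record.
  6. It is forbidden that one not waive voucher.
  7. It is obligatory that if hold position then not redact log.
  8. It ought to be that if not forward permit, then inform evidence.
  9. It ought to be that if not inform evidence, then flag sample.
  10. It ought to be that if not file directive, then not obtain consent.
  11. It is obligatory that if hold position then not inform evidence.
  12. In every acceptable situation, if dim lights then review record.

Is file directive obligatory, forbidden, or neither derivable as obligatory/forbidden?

Obligatory

Premise 4 gives O(dim_lights).
From O(dim_lights) and premise 12, O(dim_lights → review_record), we obtain O(review_record).
The contrapositive of premise 5 (O(flag_sample → ¬review_record)) is O(review_record → ¬flag_sample), and O(review_record) is already established, so O(¬flag_sample).
Premise 9, O(¬inform_evidence → flag_sample), contraposes to O(¬flag_sample → inform_evidence); with O(¬flag_sample) we get O(inform_evidence).
Premise 11, O(hold_position → ¬inform_evidence), contraposes to O(inform_evidence → ¬hold_position); with O(inform_evidence) we get O(¬hold_position).
Premise 3 is O(¬file_directive → hold_position); contrapositively O(¬hold_position → file_directive). Since O(¬hold_position) holds, K gives O(file_directive).
Premises 1, 2, 6, 7, 8, 10 do not contribute to this derivation.
Hence file_directive is obligatory.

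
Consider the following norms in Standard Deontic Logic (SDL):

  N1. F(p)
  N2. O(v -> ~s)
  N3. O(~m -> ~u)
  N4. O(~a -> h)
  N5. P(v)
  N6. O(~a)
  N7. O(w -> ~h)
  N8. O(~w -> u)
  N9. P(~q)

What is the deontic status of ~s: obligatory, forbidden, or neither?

Premise 2 is O(v -> ~s), but O(v) is not derivable from the premises (the permission P(v) asserts only ~O(~v), not O(v)), so it does not yield O(~s).
No premise or chain of K-axiom applications forces O(~s), and none forces O(s). So ~s is neither obligatory nor forbidden under these norms.

Neither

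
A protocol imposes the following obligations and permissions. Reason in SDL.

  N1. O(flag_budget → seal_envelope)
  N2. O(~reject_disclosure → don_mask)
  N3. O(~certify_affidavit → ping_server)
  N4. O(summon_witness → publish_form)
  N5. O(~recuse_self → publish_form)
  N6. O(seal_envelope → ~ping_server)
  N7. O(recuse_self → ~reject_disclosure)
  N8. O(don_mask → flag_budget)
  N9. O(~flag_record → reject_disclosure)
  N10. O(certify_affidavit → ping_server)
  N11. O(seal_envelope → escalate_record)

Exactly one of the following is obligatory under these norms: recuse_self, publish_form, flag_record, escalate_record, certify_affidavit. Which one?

publish_form

By case analysis on ~certify_affidavit: premise 3 gives O(~certify_affidavit → ping_server) and premise 10 gives O(certify_affidavit → ping_server), so O(ping_server) either way.
The contrapositive of premise 6 (O(seal_envelope → ~ping_server)) is O(ping_server → ~seal_envelope), and O(ping_server) is already established, so O(~seal_envelope).
Premise 1 is O(flag_budget → seal_envelope); contrapositively O(~seal_envelope → ~flag_budget). Since O(~seal_envelope) holds, K gives O(~flag_budget).
Premise 8, O(don_mask → flag_budget), contraposes to O(~flag_budget → ~don_mask); with O(~flag_budget) we get O(~don_mask).
The contrapositive of premise 2 (O(~reject_disclosure → don_mask)) is O(~don_mask → reject_disclosure), and O(~don_mask) is already established, so O(reject_disclosure).
The contrapositive of premise 7 (O(recuse_self → ~reject_disclosure)) is O(reject_disclosure → ~recuse_self), and O(reject_disclosure) is already established, so O(~recuse_self).
Premise 5 is O(~recuse_self → publish_form); since O(~recuse_self), deontic closure gives O(publish_form).
So O(publish_form) holds — publish_form is obligatory. None of the other listed options is made obligatory by any chain of premises.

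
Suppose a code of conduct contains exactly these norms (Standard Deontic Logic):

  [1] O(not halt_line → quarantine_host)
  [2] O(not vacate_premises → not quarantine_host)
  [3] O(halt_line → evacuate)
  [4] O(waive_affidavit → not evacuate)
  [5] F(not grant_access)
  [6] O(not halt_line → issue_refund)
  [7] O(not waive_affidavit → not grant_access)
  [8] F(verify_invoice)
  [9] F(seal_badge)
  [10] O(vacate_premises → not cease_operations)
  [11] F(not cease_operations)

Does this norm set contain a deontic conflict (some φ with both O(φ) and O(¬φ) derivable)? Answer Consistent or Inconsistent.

Premise 11, F(not cease_operations), is equivalent to O(cease_operations).
Premise 10, O(vacate_premises → not cease_operations), contraposes to O(cease_operations → not vacate_premises); with O(cease_operations) we get O(not vacate_premises).
Premise 2 is O(not vacate_premises → not quarantine_host); since O(not vacate_premises), deontic closure gives O(not quarantine_host).
Premise 1 is O(not halt_line → quarantine_host); contrapositively O(not quarantine_host → halt_line). Since O(not quarantine_host) holds, K gives O(halt_line).
Premise 3 is O(halt_line → evacuate); since O(halt_line), deontic closure gives O(evacuate).
Premise 4 is O(waive_affidavit → not evacuate); contrapositively O(evacuate → not waive_affidavit). Since O(evacuate) holds, K gives O(not waive_affidavit).
With premise 7, O(not waive_affidavit → not grant_access), the K-axiom yields O(not grant_access).
Yet premise 5 is F(not grant_access), i.e. O(grant_access).
We now have both O(not grant_access) and O(grant_access) — grant_access is simultaneously obligatory and forbidden, violating the D-axiom.

Inconsistent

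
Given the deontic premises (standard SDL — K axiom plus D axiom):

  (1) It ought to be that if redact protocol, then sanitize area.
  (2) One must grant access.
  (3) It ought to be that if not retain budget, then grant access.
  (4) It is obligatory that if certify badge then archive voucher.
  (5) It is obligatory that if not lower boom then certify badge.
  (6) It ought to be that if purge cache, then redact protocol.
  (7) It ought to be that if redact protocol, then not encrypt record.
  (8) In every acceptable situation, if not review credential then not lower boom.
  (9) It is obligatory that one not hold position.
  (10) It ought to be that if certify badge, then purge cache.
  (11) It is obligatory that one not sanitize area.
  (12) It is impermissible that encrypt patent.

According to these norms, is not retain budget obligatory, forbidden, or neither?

Neither

Premise 3 is O(¬retain_budget → grant_access); even if O(grant_access) held, inferring O(¬retain_budget) would be affirming the consequent — invalid.
No premise or chain of K-axiom applications forces O(¬retain_budget), and none forces O(retain_budget). So ¬retain_budget is neither obligatory nor forbidden under these norms.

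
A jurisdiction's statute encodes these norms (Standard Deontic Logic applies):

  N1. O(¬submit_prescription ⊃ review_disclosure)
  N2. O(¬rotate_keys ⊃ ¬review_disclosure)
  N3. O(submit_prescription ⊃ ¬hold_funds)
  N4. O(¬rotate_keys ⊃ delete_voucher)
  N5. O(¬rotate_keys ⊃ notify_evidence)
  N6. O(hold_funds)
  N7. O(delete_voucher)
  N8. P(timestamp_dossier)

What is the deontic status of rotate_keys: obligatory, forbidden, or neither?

From premise 6 we have O(hold_funds).
The contrapositive of premise 3 (O(submit_prescription ⊃ ¬hold_funds)) is O(hold_funds ⊃ ¬submit_prescription), and O(hold_funds) is already established, so O(¬submit_prescription).
Premise 1 is O(¬submit_prescription ⊃ review_disclosure); since O(¬submit_prescription), deontic closure gives O(review_disclosure).
Premise 2 is O(¬rotate_keys ⊃ ¬review_disclosure); contrapositively O(review_disclosure ⊃ rotate_keys). Since O(review_disclosure) holds, K gives O(rotate_keys).
Premises 4, 5, 7, 8 do not contribute to this derivation.
Hence rotate_keys is obligatory.

Obligatory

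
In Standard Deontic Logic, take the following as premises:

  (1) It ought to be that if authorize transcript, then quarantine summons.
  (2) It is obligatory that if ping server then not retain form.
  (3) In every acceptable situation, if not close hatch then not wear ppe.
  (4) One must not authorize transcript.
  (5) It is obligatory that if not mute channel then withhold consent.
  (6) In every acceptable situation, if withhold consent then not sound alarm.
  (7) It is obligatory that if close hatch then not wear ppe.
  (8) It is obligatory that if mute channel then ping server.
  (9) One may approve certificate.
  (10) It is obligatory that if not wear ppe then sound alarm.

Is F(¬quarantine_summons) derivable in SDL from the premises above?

No

Premise 1 is O(authorize_transcript → quarantine_summons), but O(authorize_transcript) is not derivable from the premises, so it does not yield O(quarantine_summons).
No other premise forces O(quarantine_summons). An ideal world satisfying every premise can still have ¬quarantine_summons true, so F(¬quarantine_summons) is not derivable.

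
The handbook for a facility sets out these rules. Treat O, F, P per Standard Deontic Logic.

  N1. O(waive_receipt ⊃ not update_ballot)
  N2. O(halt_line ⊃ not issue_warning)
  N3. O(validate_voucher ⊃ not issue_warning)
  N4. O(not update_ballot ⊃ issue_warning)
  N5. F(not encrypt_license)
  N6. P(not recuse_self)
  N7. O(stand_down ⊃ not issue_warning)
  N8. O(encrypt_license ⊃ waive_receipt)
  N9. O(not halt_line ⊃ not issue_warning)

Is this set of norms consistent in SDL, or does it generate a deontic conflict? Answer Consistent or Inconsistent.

Inconsistent

By case analysis on halt_line: premise 2 gives O(halt_line ⊃ not issue_warning) and premise 9 gives O(not halt_line ⊃ not issue_warning), so O(not issue_warning) either way.
The contrapositive of premise 4 (O(not update_ballot ⊃ issue_warning)) is O(not issue_warning ⊃ update_ballot), and O(not issue_warning) is already established, so O(update_ballot).
Premise 1 is O(waive_receipt ⊃ not update_ballot); contrapositively O(update_ballot ⊃ not waive_receipt). Since O(update_ballot) holds, K gives O(not waive_receipt).
Premise 8 is O(encrypt_license ⊃ waive_receipt); contrapositively O(not waive_receipt ⊃ not encrypt_license). Since O(not waive_receipt) holds, K gives O(not encrypt_license).
However, F(not encrypt_license) at premise 5 amounts to O(encrypt_license).
We now have both O(not encrypt_license) and O(encrypt_license) — encrypt_license is simultaneously obligatory and forbidden, violating the D-axiom.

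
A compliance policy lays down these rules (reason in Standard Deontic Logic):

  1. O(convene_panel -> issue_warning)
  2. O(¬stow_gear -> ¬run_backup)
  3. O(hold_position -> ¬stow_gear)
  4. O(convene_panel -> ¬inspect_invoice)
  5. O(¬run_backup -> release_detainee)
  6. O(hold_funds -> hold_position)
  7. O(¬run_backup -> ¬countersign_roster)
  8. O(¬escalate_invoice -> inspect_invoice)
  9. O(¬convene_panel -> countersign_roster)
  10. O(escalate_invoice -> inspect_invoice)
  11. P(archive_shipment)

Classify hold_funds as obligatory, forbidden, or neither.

Premises 8 and 10 cover both cases: O(¬escalate_invoice -> inspect_invoice) and O(escalate_invoice -> inspect_invoice). Since ¬escalate_invoice ∨ escalate_invoice is a tautology, O(inspect_invoice) follows.
Premise 4, O(convene_panel -> ¬inspect_invoice), contraposes to O(inspect_invoice -> ¬convene_panel); with O(inspect_invoice) we get O(¬convene_panel).
From O(¬convene_panel) and premise 9, O(¬convene_panel -> countersign_roster), we obtain O(countersign_roster).
Premise 7, O(¬run_backup -> ¬countersign_roster), contraposes to O(countersign_roster -> run_backup); with O(countersign_roster) we get O(run_backup).
Premise 2, O(¬stow_gear -> ¬run_backup), contraposes to O(run_backup -> stow_gear); with O(run_backup) we get O(stow_gear).
Premise 3, O(hold_position -> ¬stow_gear), contraposes to O(stow_gear -> ¬hold_position); with O(stow_gear) we get O(¬hold_position).
Premise 6 is O(hold_funds -> hold_position); contrapositively O(¬hold_position -> ¬hold_funds). Since O(¬hold_position) holds, K gives O(¬hold_funds).
Premises 1, 5, 11 do not contribute to this derivation.
Thus O(¬hold_funds), which is F(hold_funds): hold_funds is forbidden.

Forbidden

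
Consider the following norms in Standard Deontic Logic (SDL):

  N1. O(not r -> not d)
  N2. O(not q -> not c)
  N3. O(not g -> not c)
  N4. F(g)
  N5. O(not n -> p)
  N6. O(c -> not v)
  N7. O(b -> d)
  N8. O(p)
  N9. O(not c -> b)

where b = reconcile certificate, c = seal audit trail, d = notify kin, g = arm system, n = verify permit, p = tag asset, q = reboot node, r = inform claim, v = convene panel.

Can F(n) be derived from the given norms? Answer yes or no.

No

Premise 5 is O(not n -> p); even if O(p) held, inferring O(not n) would be affirming the consequent — invalid.
No other premise forces O(not n). An ideal world satisfying every premise can still have n true, so F(n) is not derivable.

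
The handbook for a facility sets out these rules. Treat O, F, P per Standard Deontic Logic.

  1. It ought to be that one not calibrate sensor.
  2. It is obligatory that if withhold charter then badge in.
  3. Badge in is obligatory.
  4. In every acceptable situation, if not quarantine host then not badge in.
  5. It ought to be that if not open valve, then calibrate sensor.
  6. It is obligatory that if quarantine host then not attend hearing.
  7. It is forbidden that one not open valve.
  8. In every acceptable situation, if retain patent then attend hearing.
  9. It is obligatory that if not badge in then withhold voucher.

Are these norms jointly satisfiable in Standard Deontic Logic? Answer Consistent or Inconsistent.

Consistent

Premise 5 is O(¬open_valve → calibrate_sensor), but O(¬open_valve) is not derivable from the premises, so it does not yield O(calibrate_sensor).
So O(calibrate_sensor) is not derivable, and the apparent clash with O(¬calibrate_sensor) does not arise.
A world satisfying every obligation exists (e.g. attend_hearing=false, badge_in=true, calibrate_sensor=false, open_valve=true, quarantine_host=true, retain_patent=false, withhold_charter=false, withhold_voucher=false); no atom is both obligatory and forbidden, so the set is consistent.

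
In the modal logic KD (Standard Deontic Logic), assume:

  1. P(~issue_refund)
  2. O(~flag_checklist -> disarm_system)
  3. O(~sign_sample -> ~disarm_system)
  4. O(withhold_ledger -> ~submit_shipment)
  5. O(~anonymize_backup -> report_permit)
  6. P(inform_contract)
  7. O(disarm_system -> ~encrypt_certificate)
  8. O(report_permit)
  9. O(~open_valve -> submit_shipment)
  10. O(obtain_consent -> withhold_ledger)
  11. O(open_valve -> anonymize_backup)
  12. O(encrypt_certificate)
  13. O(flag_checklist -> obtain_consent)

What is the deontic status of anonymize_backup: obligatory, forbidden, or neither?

From premise 12 we have O(encrypt_certificate).
The contrapositive of premise 7 (O(disarm_system -> ~encrypt_certificate)) is O(encrypt_certificate -> ~disarm_system), and O(encrypt_certificate) is already established, so O(~disarm_system).
Premise 2, O(~flag_checklist -> disarm_system), contraposes to O(~disarm_system -> flag_checklist); with O(~disarm_system) we get O(flag_checklist).
From O(flag_checklist) and premise 13, O(flag_checklist -> obtain_consent), we obtain O(obtain_consent).
Applying K to premise 10 (O(obtain_consent -> withhold_ledger)) and O(obtain_consent) yields O(withhold_ledger).
Premise 4 is O(withhold_ledger -> ~submit_shipment); since O(withhold_ledger), deontic closure gives O(~submit_shipment).
Premise 9 is O(~open_valve -> submit_shipment); contrapositively O(~submit_shipment -> open_valve). Since O(~submit_shipment) holds, K gives O(open_valve).
From O(open_valve) and premise 11, O(open_valve -> anonymize_backup), we obtain O(anonymize_backup).
Premises 1, 3, 5, 6, 8 do not contribute to this derivation.
Hence anonymize_backup is obligatory.

Obligatory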